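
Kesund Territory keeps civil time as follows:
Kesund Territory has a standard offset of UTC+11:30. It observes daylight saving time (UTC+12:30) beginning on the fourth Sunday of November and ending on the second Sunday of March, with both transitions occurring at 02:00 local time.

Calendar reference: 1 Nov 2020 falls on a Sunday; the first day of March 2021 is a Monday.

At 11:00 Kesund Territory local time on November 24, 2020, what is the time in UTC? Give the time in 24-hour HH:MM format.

22:30

1 November 2020 is a Sunday, so the first Sunday is November 1 and the fourth is November 22.
1 March 2021 is a Monday, so the first Sunday is March 7 and the second is March 14.
November 24, 2020 lies within the daylight-saving period (22 November 2020 – 14 March 2021), so Kesund Territory is on daylight time, UTC+12:30.
11:00 local − 12h30m = 22:30 UTC (rolling into the previous day, 23 November 2020).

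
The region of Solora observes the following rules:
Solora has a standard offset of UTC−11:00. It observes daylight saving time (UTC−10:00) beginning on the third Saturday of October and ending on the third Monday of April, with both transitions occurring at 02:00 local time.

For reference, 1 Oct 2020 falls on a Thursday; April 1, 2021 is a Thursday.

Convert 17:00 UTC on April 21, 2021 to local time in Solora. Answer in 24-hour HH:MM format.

06:00

1 October 2020 is a Thursday, so the first Saturday is October 3 and the third is October 17.
1 April 2021 is a Thursday, so the first Monday is April 5 and the third is April 19.
At the standard offset (UTC−11:00), 17:00 UTC − 11h = 06:00 Solora standard time.
Daylight saving runs 17 October 2020 – 19 April 2021; the standard-time date in Solora, April 21, 2021, is outside that window, so Solora is on standard time at UTC−11:00.
17:00 UTC − 11h = 06:00 local.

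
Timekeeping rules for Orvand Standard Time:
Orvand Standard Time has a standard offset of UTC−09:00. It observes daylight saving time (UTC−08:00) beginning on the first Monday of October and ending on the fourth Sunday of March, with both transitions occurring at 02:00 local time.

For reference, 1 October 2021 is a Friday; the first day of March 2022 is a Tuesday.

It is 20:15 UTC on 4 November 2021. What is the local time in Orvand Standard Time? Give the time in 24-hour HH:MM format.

1 October 2021 is a Friday, so the first Monday is October 4.
1 March 2022 is a Tuesday, so the first Sunday is March 6 and the fourth is March 27.
At the standard offset (UTC−09:00), 20:15 UTC − 9h = 11:15 Orvand Standard Time standard time.
The standard-time date in Orvand Standard Time, 4 November 2021, lies within the daylight-saving period (4 October 2021 – 27 March 2022), so Orvand Standard Time is on daylight time, UTC−08:00.
20:15 UTC − 8h = 12:15 local.

12:15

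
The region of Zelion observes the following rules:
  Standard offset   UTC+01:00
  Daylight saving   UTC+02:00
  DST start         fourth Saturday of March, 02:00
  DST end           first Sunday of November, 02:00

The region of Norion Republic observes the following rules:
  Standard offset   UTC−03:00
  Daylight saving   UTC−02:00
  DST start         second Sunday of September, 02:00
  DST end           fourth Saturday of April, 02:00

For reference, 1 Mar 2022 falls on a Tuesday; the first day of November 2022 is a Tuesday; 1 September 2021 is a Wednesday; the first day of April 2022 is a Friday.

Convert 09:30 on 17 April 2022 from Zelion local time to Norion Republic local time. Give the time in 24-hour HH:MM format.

05:30

1 March 2022 is a Tuesday, so the first Saturday is March 5 and the fourth is March 26.
1 November 2022 is a Tuesday, so the first Sunday is November 6.
17 April 2022 falls between 26 March and 6 November, so daylight saving is in effect and Zelion is at UTC+02:00.
09:30 Zelion − 2h = 07:30 UTC.
1 September 2021 is a Wednesday, so the first Sunday is September 5 and the second is September 12.
1 April 2022 is a Friday, so the first Saturday is April 2 and the fourth is April 23.
At the standard offset (UTC−03:00), 07:30 UTC − 3h = 04:30 Norion Republic standard time.
Daylight saving runs 12 September 2021 – 23 April 2022; the standard-time date in Norion Republic, 17 April 2022, is inside that window, so Norion Republic is at UTC−02:00.
07:30 UTC − 2h = 05:30 Norion Republic.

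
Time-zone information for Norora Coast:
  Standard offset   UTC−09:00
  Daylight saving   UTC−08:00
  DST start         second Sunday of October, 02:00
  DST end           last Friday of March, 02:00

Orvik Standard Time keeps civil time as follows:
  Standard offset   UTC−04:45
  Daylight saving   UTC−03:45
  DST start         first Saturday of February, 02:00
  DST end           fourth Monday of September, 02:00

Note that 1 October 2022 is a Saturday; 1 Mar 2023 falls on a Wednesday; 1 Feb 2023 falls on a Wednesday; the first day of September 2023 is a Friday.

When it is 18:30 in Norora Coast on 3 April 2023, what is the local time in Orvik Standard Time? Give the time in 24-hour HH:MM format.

23:45

1 October 2022 is a Saturday, so the first Sunday is October 2 and the second is October 9.
1 March 2023 is a Wednesday, so Fridays fall on 3, 10, 17, 24, 31; the last is March 31.
3 April 2023 is outside the daylight-saving period (9 October 2022 – 31 March 2023), so Norora Coast is on standard time, UTC−09:00.
18:30 Norora Coast + 9h = 03:30 UTC (rolling into the next day, 4 April 2023).
1 February 2023 is a Wednesday, so the first Saturday is February 4.
1 September 2023 is a Friday, so the first Monday is September 4 and the fourth is September 25.
At the standard offset (UTC−04:45), 03:30 UTC − 4h45m = 22:45 Orvik Standard Time standard time (rolling into the previous day, 3 April 2023).
The standard-time date in Orvik Standard Time, 3 April 2023, falls between 4 February and 25 September, so daylight saving is in effect and Orvik Standard Time is at UTC−03:45.
03:30 UTC − 3h45m = 23:45 Orvik Standard Time (rolling into the previous day, 3 April 2023).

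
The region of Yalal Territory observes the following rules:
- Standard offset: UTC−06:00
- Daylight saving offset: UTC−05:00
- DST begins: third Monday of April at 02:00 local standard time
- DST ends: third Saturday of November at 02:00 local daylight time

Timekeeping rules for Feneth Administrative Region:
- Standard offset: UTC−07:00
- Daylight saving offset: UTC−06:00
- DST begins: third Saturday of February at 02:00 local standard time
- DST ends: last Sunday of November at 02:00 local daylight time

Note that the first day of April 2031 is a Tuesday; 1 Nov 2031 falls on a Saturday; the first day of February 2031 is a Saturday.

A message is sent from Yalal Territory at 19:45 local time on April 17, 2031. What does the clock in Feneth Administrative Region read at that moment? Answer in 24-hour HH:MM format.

1 April 2031 is a Tuesday, so the first Monday is April 7 and the third is April 21.
1 November 2031 is a Saturday, so the first Saturday is November 1 and the third is November 15.
April 17, 2031 does not fall between 21 April and 15 November, so daylight saving is not in effect and Yalal Territory is at UTC−06:00.
19:45 Yalal Territory + 6h = 01:45 UTC (rolling into the next day, 18 April 2031).
1 February 2031 is a Saturday, so the first Saturday is February 1 and the third is February 15.
1 November 2031 is a Saturday, so Sundays fall on 2, 9, 16, 23, 30; the last is November 30.
At the standard offset (UTC−07:00), 01:45 UTC − 7h = 18:45 Feneth Administrative Region standard time (rolling into the previous day, 17 April 2031).
The standard-time date in Feneth Administrative Region, April 17, 2031, lies within the daylight-saving period (15 February – 30 November), so Feneth Administrative Region is on daylight time, UTC−06:00.
01:45 UTC − 6h = 19:45 Feneth Administrative Region (rolling into the previous day, 17 April 2031).

19:45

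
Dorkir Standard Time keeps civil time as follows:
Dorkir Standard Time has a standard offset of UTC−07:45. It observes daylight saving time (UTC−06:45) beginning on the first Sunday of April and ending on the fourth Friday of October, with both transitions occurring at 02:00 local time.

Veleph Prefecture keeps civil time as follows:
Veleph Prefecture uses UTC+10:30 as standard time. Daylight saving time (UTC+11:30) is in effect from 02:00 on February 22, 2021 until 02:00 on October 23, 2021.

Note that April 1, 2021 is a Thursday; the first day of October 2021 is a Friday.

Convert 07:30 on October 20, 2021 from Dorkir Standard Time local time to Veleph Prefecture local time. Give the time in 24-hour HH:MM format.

1 April 2021 is a Thursday, so the first Sunday is April 4.
1 October 2021 is a Friday, so the first Friday is October 1 and the fourth is October 22.
Daylight saving runs 4 April – 22 October; October 20, 2021 is inside that window, so Dorkir Standard Time is at UTC−06:45.
07:30 Dorkir Standard Time + 6h45m = 14:15 UTC.
At the standard offset (UTC+10:30), 14:15 UTC + 10h30m = 00:45 Veleph Prefecture standard time (rolling into the next day, 21 October 2021).
The standard-time date in Veleph Prefecture, October 21, 2021, falls between 22 February and 23 October, so daylight saving is in effect and Veleph Prefecture is at UTC+11:30.
14:15 UTC + 11h30m = 01:45 Veleph Prefecture (rolling into the next day, 21 October 2021).

01:45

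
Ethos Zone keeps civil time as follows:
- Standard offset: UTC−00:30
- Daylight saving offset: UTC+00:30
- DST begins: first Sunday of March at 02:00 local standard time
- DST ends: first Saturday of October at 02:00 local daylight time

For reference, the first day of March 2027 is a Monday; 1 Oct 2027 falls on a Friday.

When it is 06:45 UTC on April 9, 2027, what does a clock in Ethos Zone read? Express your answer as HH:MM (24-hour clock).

07:15

1 March 2027 is a Monday, so the first Sunday is March 7.
1 October 2027 is a Friday, so the first Saturday is October 2.
At the standard offset (UTC−00:30), 06:45 UTC − 0h30m = 06:15 Ethos Zone standard time.
Daylight saving runs 7 March – 2 October; the standard-time date in Ethos Zone, April 9, 2027, is inside that window, so Ethos Zone is at UTC+00:30.
06:45 UTC + 0h30m = 07:15 local.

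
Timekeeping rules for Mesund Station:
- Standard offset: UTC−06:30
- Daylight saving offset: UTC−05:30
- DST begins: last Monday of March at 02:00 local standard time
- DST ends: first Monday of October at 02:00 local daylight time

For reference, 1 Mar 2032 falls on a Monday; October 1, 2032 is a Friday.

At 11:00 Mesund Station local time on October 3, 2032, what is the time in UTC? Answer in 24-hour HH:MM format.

16:30

1 March 2032 is a Monday, so Mondays fall on 1, 8, 15, 22, 29; the last is March 29.
1 October 2032 is a Friday, so the first Monday is October 4.
October 3, 2032 lies within the daylight-saving period (29 March – 4 October), so Mesund Station is on daylight time, UTC−05:30.
11:00 local + 5h30m = 16:30 UTC.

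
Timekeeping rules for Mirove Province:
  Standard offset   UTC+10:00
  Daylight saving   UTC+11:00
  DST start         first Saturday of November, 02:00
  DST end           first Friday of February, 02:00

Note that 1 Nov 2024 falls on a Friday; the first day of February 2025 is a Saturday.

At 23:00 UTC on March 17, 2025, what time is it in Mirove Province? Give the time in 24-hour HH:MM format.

1 November 2024 is a Friday, so the first Saturday is November 2.
1 February 2025 is a Saturday, so the first Friday is February 7.
At the standard offset (UTC+10:00), 23:00 UTC + 10h = 09:00 Mirove Province standard time (rolling into the next day, 18 March 2025).
The standard-time date in Mirove Province, March 18, 2025, does not fall between 2 November 2024 and 7 February 2025, so daylight saving is not in effect and Mirove Province is at UTC+10:00.
23:00 UTC + 10h = 09:00 local (rolling into the next day, 18 March 2025).

09:00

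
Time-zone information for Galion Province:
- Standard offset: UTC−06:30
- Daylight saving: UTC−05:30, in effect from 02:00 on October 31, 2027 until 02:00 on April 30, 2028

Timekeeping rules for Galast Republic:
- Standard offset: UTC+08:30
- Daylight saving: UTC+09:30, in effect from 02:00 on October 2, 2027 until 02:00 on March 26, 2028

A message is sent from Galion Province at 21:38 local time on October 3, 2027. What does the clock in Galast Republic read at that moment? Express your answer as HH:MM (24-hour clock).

October 3, 2027 is outside the daylight-saving period (31 October 2027 – 30 April 2028), so Galion Province is on standard time, UTC−06:30.
21:38 Galion Province + 6h30m = 04:08 UTC (rolling into the next day, 4 October 2027).
At the standard offset (UTC+08:30), 04:08 UTC + 8h30m = 12:38 Galast Republic standard time.
Daylight saving runs 2 October 2027 – 26 March 2028; the standard-time date in Galast Republic, October 4, 2027, is inside that window, so Galast Republic is at UTC+09:30.
04:08 UTC + 9h30m = 13:38 Galast Republic.

13:38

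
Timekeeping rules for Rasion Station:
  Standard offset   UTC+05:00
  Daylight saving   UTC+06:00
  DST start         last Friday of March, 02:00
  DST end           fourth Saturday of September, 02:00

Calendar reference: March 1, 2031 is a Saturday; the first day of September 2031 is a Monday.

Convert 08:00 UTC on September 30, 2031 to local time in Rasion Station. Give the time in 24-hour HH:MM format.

13:00

1 March 2031 is a Saturday, so Fridays fall on 7, 14, 21, 28; the last is March 28.
1 September 2031 is a Monday, so the first Saturday is September 6 and the fourth is September 27.
At the standard offset (UTC+05:00), 08:00 UTC + 5h = 13:00 Rasion Station standard time.
The standard-time date in Rasion Station, September 30, 2031, does not fall between 28 March and 27 September, so daylight saving is not in effect and Rasion Station is at UTC+05:00.
08:00 UTC + 5h = 13:00 local.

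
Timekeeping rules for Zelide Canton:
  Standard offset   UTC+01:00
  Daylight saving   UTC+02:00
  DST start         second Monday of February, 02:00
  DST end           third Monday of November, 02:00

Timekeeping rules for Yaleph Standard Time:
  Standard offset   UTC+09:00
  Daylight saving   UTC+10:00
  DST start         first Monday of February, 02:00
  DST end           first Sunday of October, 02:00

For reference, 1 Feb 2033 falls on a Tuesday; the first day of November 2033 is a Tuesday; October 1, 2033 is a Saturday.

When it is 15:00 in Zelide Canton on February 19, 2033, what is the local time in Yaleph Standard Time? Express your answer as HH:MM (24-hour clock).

1 February 2033 is a Tuesday, so the first Monday is February 7 and the second is February 14.
1 November 2033 is a Tuesday, so the first Monday is November 7 and the third is November 21.
February 19, 2033 lies within the daylight-saving period (14 February – 21 November), so Zelide Canton is on daylight time, UTC+02:00.
15:00 Zelide Canton − 2h = 13:00 UTC.
1 February 2033 is a Tuesday, so the first Monday is February 7.
1 October 2033 is a Saturday, so the first Sunday is October 2.
At the standard offset (UTC+09:00), 13:00 UTC + 9h = 22:00 Yaleph Standard Time standard time.
Daylight saving runs 7 February – 2 October; the standard-time date in Yaleph Standard Time, February 19, 2033, is inside that window, so Yaleph Standard Time is at UTC+10:00.
13:00 UTC + 10h = 23:00 Yaleph Standard Time.

23:00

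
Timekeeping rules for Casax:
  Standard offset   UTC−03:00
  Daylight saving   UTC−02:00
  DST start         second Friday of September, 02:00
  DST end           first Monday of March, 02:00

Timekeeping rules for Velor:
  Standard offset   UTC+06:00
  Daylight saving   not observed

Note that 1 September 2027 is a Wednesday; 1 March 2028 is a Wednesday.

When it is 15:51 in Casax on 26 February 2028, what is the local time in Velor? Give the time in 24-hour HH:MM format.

23:51

1 September 2027 is a Wednesday, so the first Friday is September 3 and the second is September 10.
1 March 2028 is a Wednesday, so the first Monday is March 6.
26 February 2028 lies within the daylight-saving period (10 September 2027 – 6 March 2028), so Casax is on daylight time, UTC−02:00.
15:51 Casax + 2h = 17:51 UTC.
Velor has no daylight saving, so its offset is UTC+06:00 year-round.
17:51 UTC + 6h = 23:51 Velor.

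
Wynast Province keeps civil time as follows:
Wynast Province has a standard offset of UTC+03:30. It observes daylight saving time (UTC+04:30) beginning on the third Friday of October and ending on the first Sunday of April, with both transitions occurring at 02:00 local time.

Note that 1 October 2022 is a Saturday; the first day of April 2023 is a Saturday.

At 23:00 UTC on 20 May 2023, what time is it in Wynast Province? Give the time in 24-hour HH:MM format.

1 October 2022 is a Saturday, so the first Friday is October 7 and the third is October 21.
1 April 2023 is a Saturday, so the first Sunday is April 2.
At the standard offset (UTC+03:30), 23:00 UTC + 3h30m = 02:30 Wynast Province standard time (rolling into the next day, 21 May 2023).
The standard-time date in Wynast Province, 21 May 2023, does not fall between 21 October 2022 and 2 April 2023, so daylight saving is not in effect and Wynast Province is at UTC+03:30.
23:00 UTC + 3h30m = 02:30 local (rolling into the next day, 21 May 2023).

02:30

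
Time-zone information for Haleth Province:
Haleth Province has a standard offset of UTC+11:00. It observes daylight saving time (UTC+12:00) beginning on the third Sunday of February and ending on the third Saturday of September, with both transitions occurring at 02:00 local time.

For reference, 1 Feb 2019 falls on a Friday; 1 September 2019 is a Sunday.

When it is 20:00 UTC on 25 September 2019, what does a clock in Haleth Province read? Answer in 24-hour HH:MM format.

07:00

1 February 2019 is a Friday, so the first Sunday is February 3 and the third is February 17.
1 September 2019 is a Sunday, so the first Saturday is September 7 and the third is September 21.
At the standard offset (UTC+11:00), 20:00 UTC + 11h = 07:00 Haleth Province standard time (rolling into the next day, 26 September 2019).
The standard-time date in Haleth Province, 26 September 2019, is outside the daylight-saving period (17 February – 21 September), so Haleth Province is on standard time, UTC+11:00.
20:00 UTC + 11h = 07:00 local (rolling into the next day, 26 September 2019).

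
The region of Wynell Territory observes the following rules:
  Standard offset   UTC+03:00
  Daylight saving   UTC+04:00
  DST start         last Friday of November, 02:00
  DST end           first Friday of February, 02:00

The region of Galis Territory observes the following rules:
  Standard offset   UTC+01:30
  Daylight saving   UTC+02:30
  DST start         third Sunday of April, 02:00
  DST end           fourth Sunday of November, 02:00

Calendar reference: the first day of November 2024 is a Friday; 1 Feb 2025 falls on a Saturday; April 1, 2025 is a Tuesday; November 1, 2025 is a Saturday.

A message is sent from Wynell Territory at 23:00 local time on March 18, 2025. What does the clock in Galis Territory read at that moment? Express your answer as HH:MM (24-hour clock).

21:30

1 November 2024 is a Friday, so Fridays fall on 1, 8, 15, 22, 29; the last is November 29.
1 February 2025 is a Saturday, so the first Friday is February 7.
March 18, 2025 does not fall between 29 November 2024 and 7 February 2025, so daylight saving is not in effect and Wynell Territory is at UTC+03:00.
23:00 Wynell Territory − 3h = 20:00 UTC.
1 April 2025 is a Tuesday, so the first Sunday is April 6 and the third is April 20.
1 November 2025 is a Saturday, so the first Sunday is November 2 and the fourth is November 23.
At the standard offset (UTC+01:30), 20:00 UTC + 1h30m = 21:30 Galis Territory standard time.
The standard-time date in Galis Territory, March 18, 2025, is outside the daylight-saving period (20 April – 23 November), so Galis Territory is on standard time, UTC+01:30.
20:00 UTC + 1h30m = 21:30 Galis Territory.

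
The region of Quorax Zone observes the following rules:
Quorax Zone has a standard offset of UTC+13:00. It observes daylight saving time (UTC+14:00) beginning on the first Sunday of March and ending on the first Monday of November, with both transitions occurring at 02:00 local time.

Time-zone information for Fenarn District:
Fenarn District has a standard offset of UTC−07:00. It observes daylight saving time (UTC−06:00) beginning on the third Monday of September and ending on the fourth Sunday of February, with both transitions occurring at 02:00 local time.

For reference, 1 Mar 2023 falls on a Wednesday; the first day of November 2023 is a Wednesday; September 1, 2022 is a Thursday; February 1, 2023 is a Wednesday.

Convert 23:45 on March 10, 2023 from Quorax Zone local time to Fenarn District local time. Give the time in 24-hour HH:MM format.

02:45

1 March 2023 is a Wednesday, so the first Sunday is March 5.
1 November 2023 is a Wednesday, so the first Monday is November 6.
March 10, 2023 lies within the daylight-saving period (5 March – 6 November), so Quorax Zone is on daylight time, UTC+14:00.
23:45 Quorax Zone − 14h = 09:45 UTC.
1 September 2022 is a Thursday, so the first Monday is September 5 and the third is September 19.
1 February 2023 is a Wednesday, so the first Sunday is February 5 and the fourth is February 26.
At the standard offset (UTC−07:00), 09:45 UTC − 7h = 02:45 Fenarn District standard time.
Daylight saving runs 19 September 2022 – 26 February 2023; the standard-time date in Fenarn District, March 10, 2023, is outside that window, so Fenarn District is on standard time at UTC−07:00.
09:45 UTC − 7h = 02:45 Fenarn District.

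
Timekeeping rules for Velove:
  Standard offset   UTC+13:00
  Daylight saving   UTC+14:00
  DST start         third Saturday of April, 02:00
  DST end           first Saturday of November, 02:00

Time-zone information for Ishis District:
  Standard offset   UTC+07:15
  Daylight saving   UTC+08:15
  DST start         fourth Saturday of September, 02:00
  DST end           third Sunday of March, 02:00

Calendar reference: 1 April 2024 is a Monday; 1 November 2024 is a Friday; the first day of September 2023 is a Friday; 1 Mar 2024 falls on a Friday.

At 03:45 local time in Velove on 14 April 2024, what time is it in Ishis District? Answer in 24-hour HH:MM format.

1 April 2024 is a Monday, so the first Saturday is April 6 and the third is April 20.
1 November 2024 is a Friday, so the first Saturday is November 2.
Daylight saving runs 20 April – 2 November; 14 April 2024 is outside that window, so Velove is on standard time at UTC+13:00.
03:45 Velove − 13h = 14:45 UTC (rolling into the previous day, 13 April 2024).
1 September 2023 is a Friday, so the first Saturday is September 2 and the fourth is September 23.
1 March 2024 is a Friday, so the first Sunday is March 3 and the third is March 17.
At the standard offset (UTC+07:15), 14:45 UTC + 7h15m = 22:00 Ishis District standard time.
Daylight saving runs 23 September 2023 – 17 March 2024; the standard-time date in Ishis District, 13 April 2024, is outside that window, so Ishis District is on standard time at UTC+07:15.
14:45 UTC + 7h15m = 22:00 Ishis District.

22:00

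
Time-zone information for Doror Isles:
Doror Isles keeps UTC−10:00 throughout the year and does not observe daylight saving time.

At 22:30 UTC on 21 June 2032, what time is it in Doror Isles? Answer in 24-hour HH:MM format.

Doror Isles stays on UTC−10:00 all year.
22:30 UTC − 10h = 12:30 local.

12:30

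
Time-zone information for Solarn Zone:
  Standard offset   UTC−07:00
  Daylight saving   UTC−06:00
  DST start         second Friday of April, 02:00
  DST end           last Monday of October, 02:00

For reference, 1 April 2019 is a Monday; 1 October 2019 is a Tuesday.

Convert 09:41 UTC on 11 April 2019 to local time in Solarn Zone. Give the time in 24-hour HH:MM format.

02:41

1 April 2019 is a Monday, so the first Friday is April 5 and the second is April 12.
1 October 2019 is a Tuesday, so Mondays fall on 7, 14, 21, 28; the last is October 28.
At the standard offset (UTC−07:00), 09:41 UTC − 7h = 02:41 Solarn Zone standard time.
Daylight saving runs 12 April – 28 October; the standard-time date in Solarn Zone, 11 April 2019, is outside that window, so Solarn Zone is on standard time at UTC−07:00.
09:41 UTC − 7h = 02:41 local.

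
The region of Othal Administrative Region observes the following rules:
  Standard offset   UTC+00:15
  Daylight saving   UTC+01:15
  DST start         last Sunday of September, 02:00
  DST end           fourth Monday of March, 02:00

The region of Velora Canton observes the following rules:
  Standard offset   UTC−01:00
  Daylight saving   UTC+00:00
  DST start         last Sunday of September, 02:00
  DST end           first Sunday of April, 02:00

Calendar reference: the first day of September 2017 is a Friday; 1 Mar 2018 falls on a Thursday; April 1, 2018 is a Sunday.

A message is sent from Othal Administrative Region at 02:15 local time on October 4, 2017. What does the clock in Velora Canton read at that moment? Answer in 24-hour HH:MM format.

01:00

1 September 2017 is a Friday, so Sundays fall on 3, 10, 17, 24; the last is September 24.
1 March 2018 is a Thursday, so the first Monday is March 5 and the fourth is March 26.
October 4, 2017 falls between 24 September 2017 and 26 March 2018, so daylight saving is in effect and Othal Administrative Region is at UTC+01:15.
02:15 Othal Administrative Region − 1h15m = 01:00 UTC.
1 September 2017 is a Friday, so Sundays fall on 3, 10, 17, 24; the last is September 24.
1 April 2018 is a Sunday, so the first Sunday is April 1.
At the standard offset (UTC−01:00), 01:00 UTC − 1h = 00:00 Velora Canton standard time.
The standard-time date in Velora Canton, October 4, 2017, lies within the daylight-saving period (24 September 2017 – 1 April 2018), so Velora Canton is on daylight time, UTC+00:00.
01:00 UTC + 0h = 01:00 Velora Canton.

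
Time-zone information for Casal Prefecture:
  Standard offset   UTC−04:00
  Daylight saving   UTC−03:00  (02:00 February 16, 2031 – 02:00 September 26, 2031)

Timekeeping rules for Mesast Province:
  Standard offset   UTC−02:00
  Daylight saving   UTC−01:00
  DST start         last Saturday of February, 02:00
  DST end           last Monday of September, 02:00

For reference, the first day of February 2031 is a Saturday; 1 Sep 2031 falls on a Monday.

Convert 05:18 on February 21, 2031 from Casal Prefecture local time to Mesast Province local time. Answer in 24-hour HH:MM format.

06:18

Daylight saving runs 16 February – 26 September; February 21, 2031 is inside that window, so Casal Prefecture is at UTC−03:00.
05:18 Casal Prefecture + 3h = 08:18 UTC.
1 February 2031 is a Saturday, so Saturdays fall on 1, 8, 15, 22; the last is February 22.
1 September 2031 is a Monday, so Mondays fall on 1, 8, 15, 22, 29; the last is September 29.
At the standard offset (UTC−02:00), 08:18 UTC − 2h = 06:18 Mesast Province standard time.
The standard-time date in Mesast Province, February 21, 2031, does not fall between 22 February and 29 September, so daylight saving is not in effect and Mesast Province is at UTC−02:00.
08:18 UTC − 2h = 06:18 Mesast Province.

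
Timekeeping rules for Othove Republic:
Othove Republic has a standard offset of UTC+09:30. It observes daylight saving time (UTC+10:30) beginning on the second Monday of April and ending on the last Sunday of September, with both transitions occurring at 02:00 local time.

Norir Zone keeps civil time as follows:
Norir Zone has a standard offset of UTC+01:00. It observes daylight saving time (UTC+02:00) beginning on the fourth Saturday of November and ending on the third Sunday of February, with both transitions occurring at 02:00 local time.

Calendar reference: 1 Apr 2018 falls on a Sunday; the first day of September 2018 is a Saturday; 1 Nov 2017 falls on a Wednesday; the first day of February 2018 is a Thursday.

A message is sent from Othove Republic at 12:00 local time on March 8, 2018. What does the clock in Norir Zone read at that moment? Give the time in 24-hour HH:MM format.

1 April 2018 is a Sunday, so the first Monday is April 2 and the second is April 9.
1 September 2018 is a Saturday, so Sundays fall on 2, 9, 16, 23, 30; the last is September 30.
March 8, 2018 is outside the daylight-saving period (9 April – 30 September), so Othove Republic is on standard time, UTC+09:30.
12:00 Othove Republic − 9h30m = 02:30 UTC.
1 November 2017 is a Wednesday, so the first Saturday is November 4 and the fourth is November 25.
1 February 2018 is a Thursday, so the first Sunday is February 4 and the third is February 18.
At the standard offset (UTC+01:00), 02:30 UTC + 1h = 03:30 Norir Zone standard time.
The standard-time date in Norir Zone, March 8, 2018, does not fall between 25 November 2017 and 18 February 2018, so daylight saving is not in effect and Norir Zone is at UTC+01:00.
02:30 UTC + 1h = 03:30 Norir Zone.

03:30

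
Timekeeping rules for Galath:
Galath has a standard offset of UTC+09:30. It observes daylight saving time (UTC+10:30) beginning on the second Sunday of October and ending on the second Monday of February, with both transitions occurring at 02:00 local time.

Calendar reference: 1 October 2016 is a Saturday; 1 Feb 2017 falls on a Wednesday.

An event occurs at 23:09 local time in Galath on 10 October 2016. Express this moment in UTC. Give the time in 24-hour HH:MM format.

1 October 2016 is a Saturday, so the first Sunday is October 2 and the second is October 9.
1 February 2017 is a Wednesday, so the first Monday is February 6 and the second is February 13.
10 October 2016 falls between 9 October 2016 and 13 February 2017, so daylight saving is in effect and Galath is at UTC+10:30.
23:09 local − 10h30m = 12:39 UTC.

12:39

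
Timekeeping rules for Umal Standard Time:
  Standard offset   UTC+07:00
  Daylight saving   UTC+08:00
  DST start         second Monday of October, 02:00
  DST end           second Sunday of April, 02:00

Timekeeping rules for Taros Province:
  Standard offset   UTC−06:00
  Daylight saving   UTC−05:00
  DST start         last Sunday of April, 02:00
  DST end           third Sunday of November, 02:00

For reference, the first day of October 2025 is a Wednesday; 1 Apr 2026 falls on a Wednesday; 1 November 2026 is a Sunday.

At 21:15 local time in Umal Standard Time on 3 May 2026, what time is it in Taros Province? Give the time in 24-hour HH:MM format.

1 October 2025 is a Wednesday, so the first Monday is October 6 and the second is October 13.
1 April 2026 is a Wednesday, so the first Sunday is April 5 and the second is April 12.
Daylight saving runs 13 October 2025 – 12 April 2026; 3 May 2026 is outside that window, so Umal Standard Time is on standard time at UTC+07:00.
21:15 Umal Standard Time − 7h = 14:15 UTC.
1 April 2026 is a Wednesday, so Sundays fall on 5, 12, 19, 26; the last is April 26.
1 November 2026 is a Sunday, so the first Sunday is November 1 and the third is November 15.
At the standard offset (UTC−06:00), 14:15 UTC − 6h = 08:15 Taros Province standard time.
The standard-time date in Taros Province, 3 May 2026, falls between 26 April and 15 November, so daylight saving is in effect and Taros Province is at UTC−05:00.
14:15 UTC − 5h = 09:15 Taros Province.

09:15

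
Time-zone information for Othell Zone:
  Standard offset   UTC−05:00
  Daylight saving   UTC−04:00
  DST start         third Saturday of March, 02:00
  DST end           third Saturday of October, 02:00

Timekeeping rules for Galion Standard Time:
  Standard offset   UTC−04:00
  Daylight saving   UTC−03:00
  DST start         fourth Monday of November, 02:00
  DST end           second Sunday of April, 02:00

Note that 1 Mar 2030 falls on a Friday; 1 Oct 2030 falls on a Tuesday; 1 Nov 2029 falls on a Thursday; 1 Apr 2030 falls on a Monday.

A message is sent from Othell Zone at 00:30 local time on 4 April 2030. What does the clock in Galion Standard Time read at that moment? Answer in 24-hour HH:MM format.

01:30

1 March 2030 is a Friday, so the first Saturday is March 2 and the third is March 16.
1 October 2030 is a Tuesday, so the first Saturday is October 5 and the third is October 19.
4 April 2030 lies within the daylight-saving period (16 March – 19 October), so Othell Zone is on daylight time, UTC−04:00.
00:30 Othell Zone + 4h = 04:30 UTC.
1 November 2029 is a Thursday, so the first Monday is November 5 and the fourth is November 26.
1 April 2030 is a Monday, so the first Sunday is April 7 and the second is April 14.
At the standard offset (UTC−04:00), 04:30 UTC − 4h = 00:30 Galion Standard Time standard time.
The standard-time date in Galion Standard Time, 4 April 2030, lies within the daylight-saving period (26 November 2029 – 14 April 2030), so Galion Standard Time is on daylight time, UTC−03:00.
04:30 UTC − 3h = 01:30 Galion Standard Time.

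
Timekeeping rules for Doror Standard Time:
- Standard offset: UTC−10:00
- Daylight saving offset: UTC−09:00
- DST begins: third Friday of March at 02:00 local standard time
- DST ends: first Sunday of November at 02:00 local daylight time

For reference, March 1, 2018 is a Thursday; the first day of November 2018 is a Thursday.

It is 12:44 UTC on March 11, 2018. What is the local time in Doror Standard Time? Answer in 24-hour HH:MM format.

1 March 2018 is a Thursday, so the first Friday is March 2 and the third is March 16.
1 November 2018 is a Thursday, so the first Sunday is November 4.
At the standard offset (UTC−10:00), 12:44 UTC − 10h = 02:44 Doror Standard Time standard time.
The standard-time date in Doror Standard Time, March 11, 2018, does not fall between 16 March and 4 November, so daylight saving is not in effect and Doror Standard Time is at UTC−10:00.
12:44 UTC − 10h = 02:44 local.

02:44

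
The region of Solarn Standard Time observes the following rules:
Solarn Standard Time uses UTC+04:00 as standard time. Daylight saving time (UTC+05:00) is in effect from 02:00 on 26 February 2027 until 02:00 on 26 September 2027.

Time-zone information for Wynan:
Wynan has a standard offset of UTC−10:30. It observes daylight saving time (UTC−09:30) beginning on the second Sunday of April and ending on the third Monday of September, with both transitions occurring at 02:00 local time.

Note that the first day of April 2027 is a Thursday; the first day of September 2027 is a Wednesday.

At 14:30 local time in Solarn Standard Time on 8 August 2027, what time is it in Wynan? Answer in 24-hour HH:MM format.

Daylight saving runs 26 February – 26 September; 8 August 2027 is inside that window, so Solarn Standard Time is at UTC+05:00.
14:30 Solarn Standard Time − 5h = 09:30 UTC.
1 April 2027 is a Thursday, so the first Sunday is April 4 and the second is April 11.
1 September 2027 is a Wednesday, so the first Monday is September 6 and the third is September 20.
At the standard offset (UTC−10:30), 09:30 UTC − 10h30m = 23:00 Wynan standard time (rolling into the previous day, 7 August 2027).
The standard-time date in Wynan, 7 August 2027, falls between 11 April and 20 September, so daylight saving is in effect and Wynan is at UTC−09:30.
09:30 UTC − 9h30m = 00:00 Wynan.

00:00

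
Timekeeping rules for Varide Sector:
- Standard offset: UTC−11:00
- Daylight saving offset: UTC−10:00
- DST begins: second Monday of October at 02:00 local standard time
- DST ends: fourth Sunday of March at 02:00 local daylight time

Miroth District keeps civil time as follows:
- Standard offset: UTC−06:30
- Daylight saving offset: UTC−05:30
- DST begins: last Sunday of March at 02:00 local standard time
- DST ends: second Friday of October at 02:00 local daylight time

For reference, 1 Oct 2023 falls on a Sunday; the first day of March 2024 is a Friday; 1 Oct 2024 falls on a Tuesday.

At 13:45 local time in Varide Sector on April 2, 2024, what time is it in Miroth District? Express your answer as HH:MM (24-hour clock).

19:15

1 October 2023 is a Sunday, so the first Monday is October 2 and the second is October 9.
1 March 2024 is a Friday, so the first Sunday is March 3 and the fourth is March 24.
April 2, 2024 is outside the daylight-saving period (9 October 2023 – 24 March 2024), so Varide Sector is on standard time, UTC−11:00.
13:45 Varide Sector + 11h = 00:45 UTC (rolling into the next day, 3 April 2024).
1 March 2024 is a Friday, so Sundays fall on 3, 10, 17, 24, 31; the last is March 31.
1 October 2024 is a Tuesday, so the first Friday is October 4 and the second is October 11.
At the standard offset (UTC−06:30), 00:45 UTC − 6h30m = 18:15 Miroth District standard time (rolling into the previous day, 2 April 2024).
Daylight saving runs 31 March – 11 October; the standard-time date in Miroth District, April 2, 2024, is inside that window, so Miroth District is at UTC−05:30.
00:45 UTC − 5h30m = 19:15 Miroth District (rolling into the previous day, 2 April 2024).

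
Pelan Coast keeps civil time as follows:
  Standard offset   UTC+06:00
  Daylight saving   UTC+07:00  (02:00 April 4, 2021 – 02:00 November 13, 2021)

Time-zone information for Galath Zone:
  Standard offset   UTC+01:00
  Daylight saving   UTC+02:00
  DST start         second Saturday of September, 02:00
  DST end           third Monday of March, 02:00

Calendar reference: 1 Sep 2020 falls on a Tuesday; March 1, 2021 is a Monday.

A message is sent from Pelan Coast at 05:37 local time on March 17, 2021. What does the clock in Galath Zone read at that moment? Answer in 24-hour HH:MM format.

00:37

Daylight saving runs 4 April – 13 November; March 17, 2021 is outside that window, so Pelan Coast is on standard time at UTC+06:00.
05:37 Pelan Coast − 6h = 23:37 UTC (rolling into the previous day, 16 March 2021).
1 September 2020 is a Tuesday, so the first Saturday is September 5 and the second is September 12.
1 March 2021 is a Monday, so the first Monday is March 1 and the third is March 15.
At the standard offset (UTC+01:00), 23:37 UTC + 1h = 00:37 Galath Zone standard time (rolling into the next day, 17 March 2021).
The standard-time date in Galath Zone, March 17, 2021, is outside the daylight-saving period (12 September 2020 – 15 March 2021), so Galath Zone is on standard time, UTC+01:00.
23:37 UTC + 1h = 00:37 Galath Zone (rolling into the next day, 17 March 2021).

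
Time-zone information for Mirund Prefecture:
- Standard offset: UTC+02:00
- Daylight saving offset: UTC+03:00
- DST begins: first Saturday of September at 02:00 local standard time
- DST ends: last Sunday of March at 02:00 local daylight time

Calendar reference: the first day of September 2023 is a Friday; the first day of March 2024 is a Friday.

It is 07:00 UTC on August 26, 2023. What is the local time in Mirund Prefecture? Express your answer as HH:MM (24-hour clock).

09:00

1 September 2023 is a Friday, so the first Saturday is September 2.
1 March 2024 is a Friday, so Sundays fall on 3, 10, 17, 24, 31; the last is March 31.
At the standard offset (UTC+02:00), 07:00 UTC + 2h = 09:00 Mirund Prefecture standard time.
Daylight saving runs 2 September 2023 – 31 March 2024; the standard-time date in Mirund Prefecture, August 26, 2023, is outside that window, so Mirund Prefecture is on standard time at UTC+02:00.
07:00 UTC + 2h = 09:00 local.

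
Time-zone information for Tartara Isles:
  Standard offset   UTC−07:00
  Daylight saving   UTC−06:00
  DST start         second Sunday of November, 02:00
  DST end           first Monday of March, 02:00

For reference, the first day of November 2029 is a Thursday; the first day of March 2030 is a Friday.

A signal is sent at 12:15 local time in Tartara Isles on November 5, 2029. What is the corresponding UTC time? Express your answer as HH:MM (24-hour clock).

19:15

1 November 2029 is a Thursday, so the first Sunday is November 4 and the second is November 11.
1 March 2030 is a Friday, so the first Monday is March 4.
November 5, 2029 is outside the daylight-saving period (11 November 2029 – 4 March 2030), so Tartara Isles is on standard time, UTC−07:00.
12:15 local + 7h = 19:15 UTC.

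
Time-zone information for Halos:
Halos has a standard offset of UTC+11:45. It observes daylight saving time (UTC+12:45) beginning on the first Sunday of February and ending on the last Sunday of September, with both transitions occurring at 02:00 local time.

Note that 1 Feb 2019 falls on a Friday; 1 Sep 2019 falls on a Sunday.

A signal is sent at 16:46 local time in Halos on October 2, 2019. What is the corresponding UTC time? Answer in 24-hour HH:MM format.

1 February 2019 is a Friday, so the first Sunday is February 3.
1 September 2019 is a Sunday, so Sundays fall on 1, 8, 15, 22, 29; the last is September 29.
October 2, 2019 does not fall between 3 February and 29 September, so daylight saving is not in effect and Halos is at UTC+11:45.
16:46 local − 11h45m = 05:01 UTC.

05:01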